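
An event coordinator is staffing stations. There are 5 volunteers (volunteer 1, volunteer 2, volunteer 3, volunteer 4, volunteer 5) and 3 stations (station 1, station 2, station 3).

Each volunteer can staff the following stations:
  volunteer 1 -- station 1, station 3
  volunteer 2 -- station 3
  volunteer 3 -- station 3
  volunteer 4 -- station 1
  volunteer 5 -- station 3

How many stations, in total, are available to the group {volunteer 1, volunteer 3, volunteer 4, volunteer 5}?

2

The union of neighbours of {volunteer 1, volunteer 3, volunteer 4, volunteer 5} is {station 1, station 3}, which has 2 elements.
Since |N(S)| = 2 < |S| = 4, Hall's condition fails for this subset.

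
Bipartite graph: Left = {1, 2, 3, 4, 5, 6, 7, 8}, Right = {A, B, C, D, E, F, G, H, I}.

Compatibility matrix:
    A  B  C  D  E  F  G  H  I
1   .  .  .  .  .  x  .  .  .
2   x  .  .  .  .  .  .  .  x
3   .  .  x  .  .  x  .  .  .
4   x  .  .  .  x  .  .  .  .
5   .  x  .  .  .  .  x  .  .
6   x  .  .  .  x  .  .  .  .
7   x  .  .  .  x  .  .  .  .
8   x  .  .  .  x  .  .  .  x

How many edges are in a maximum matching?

6

One maximum matching: 1-F, 2-I, 3-C, 4-A, 5-B, 6-E.
The set {2, 4, 6, 7, 8} has only 3 neighbours ({A, E, I}), so by Hall's theorem at most 6 of the 8 left vertices can be matched.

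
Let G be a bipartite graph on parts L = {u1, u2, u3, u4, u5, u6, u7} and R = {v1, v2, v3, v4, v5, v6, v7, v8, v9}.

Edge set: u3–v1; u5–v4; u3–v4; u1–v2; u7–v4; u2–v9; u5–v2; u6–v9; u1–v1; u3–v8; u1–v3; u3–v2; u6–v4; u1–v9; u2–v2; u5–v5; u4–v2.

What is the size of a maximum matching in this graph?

A valid assignment of size 6: u1–v3, u2–v9, u3–v1, u4–v2, u5–v5, u6–v4.
The set {u2, u4, u6, u7} has only 3 neighbours ({v2, v4, v9}), so by Hall's theorem at most 6 of the 7 left vertices can be matched.

6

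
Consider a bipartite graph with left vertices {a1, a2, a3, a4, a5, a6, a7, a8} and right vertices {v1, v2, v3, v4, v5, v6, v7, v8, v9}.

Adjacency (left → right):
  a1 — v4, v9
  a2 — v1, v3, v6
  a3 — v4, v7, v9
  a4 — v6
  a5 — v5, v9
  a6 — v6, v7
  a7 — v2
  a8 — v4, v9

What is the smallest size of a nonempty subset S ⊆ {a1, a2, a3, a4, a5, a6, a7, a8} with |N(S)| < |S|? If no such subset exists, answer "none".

Take S = {a1, a3, a4, a6, a8}. Its neighbourhood is {v4, v6, v7, v9}, so |N(S)| = 4 < |S| = 5.
Every subset of size less than 5 has at least as many neighbours as members, so 5 is the minimum.

5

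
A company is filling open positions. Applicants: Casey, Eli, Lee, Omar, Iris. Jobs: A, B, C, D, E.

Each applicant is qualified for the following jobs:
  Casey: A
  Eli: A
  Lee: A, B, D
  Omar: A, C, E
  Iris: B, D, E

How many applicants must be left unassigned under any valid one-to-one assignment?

1

A valid assignment of size 4: Casey→A, Lee→D, Omar→E, Iris→B.
The set {Casey, Eli} has only 1 neighbour ({A}), so by Hall's theorem at most 4 of the 5 applicants can be matched.
That matches 4 of the 5, leaving 1 unmatched; no matching can do better.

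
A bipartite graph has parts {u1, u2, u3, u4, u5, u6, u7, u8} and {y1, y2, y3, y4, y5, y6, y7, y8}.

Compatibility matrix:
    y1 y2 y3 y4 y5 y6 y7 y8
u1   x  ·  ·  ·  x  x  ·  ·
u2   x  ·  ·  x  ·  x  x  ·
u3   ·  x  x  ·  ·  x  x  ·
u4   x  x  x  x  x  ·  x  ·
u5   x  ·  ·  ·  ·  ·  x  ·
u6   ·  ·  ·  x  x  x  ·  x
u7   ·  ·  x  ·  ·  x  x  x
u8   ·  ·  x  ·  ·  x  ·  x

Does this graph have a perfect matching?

One maximum matching: u1–y5, u2–y6, u3–y2, u4–y7, u5–y1, u6–y4, u7–y8, u8–y3.
All 8 left vertices are covered.

Yes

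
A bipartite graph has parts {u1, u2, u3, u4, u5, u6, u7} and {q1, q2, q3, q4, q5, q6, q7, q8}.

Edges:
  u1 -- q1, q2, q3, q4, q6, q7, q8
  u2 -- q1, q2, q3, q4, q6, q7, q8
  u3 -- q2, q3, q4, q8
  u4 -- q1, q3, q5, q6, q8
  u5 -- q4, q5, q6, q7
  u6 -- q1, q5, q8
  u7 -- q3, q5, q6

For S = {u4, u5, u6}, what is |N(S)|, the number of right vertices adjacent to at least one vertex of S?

7

The union of neighbours of {u4, u5, u6} is {q1, q3, q4, q5, q6, q7, q8}, which has 7 elements.
Since |N(S)| = 7 ≥ |S| = 3, Hall's condition holds for this subset.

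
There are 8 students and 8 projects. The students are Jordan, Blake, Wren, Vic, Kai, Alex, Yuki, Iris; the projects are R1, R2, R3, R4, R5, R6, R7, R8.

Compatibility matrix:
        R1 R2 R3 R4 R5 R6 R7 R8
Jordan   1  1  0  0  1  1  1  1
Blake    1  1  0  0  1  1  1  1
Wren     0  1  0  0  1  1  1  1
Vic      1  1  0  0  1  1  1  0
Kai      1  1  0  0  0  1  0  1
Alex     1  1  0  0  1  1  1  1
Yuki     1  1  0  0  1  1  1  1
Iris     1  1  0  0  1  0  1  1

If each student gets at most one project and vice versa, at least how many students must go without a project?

2

A valid assignment of size 6: Jordan-R1, Blake-R7, Wren-R5, Vic-R2, Kai-R8, Alex-R6.
The set {Jordan, Blake, Wren, Vic, Kai, Alex, Yuki, Iris} has only 6 neighbours ({R1, R2, R5, R6, R7, R8}), so by Hall's theorem at most 6 of the 8 students can be matched.
That matches 6 of the 8, leaving 2 unmatched; no matching can do better.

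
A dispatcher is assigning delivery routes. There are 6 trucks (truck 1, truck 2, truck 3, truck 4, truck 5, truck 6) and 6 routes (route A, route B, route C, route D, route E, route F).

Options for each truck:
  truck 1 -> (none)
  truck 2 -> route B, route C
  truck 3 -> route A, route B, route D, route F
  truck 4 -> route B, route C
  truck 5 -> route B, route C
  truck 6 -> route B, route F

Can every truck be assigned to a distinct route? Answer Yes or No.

The set {truck 1, truck 2, truck 4, truck 5} has only 2 neighbours ({route B, route C}), so by Hall's theorem at most 4 of the 6 trucks can be matched.
Hence no matching covers every truck.

No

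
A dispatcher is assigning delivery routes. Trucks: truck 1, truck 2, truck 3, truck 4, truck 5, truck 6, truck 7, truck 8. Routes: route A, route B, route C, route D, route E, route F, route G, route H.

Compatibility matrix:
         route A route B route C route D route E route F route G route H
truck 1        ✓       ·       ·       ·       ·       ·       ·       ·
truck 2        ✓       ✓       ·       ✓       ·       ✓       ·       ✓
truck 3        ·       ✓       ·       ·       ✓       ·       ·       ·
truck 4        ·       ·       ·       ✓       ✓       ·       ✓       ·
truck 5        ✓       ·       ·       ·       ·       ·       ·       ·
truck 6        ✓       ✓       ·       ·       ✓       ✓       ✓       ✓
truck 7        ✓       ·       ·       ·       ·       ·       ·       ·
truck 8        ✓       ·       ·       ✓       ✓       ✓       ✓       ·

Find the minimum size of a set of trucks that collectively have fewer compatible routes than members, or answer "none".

2

Take S = {truck 1, truck 5}. Its neighbourhood is {route A}, so |N(S)| = 1 < |S| = 2.
No single vertex violates Hall's condition since each has at least one neighbour, so 2 is the minimum.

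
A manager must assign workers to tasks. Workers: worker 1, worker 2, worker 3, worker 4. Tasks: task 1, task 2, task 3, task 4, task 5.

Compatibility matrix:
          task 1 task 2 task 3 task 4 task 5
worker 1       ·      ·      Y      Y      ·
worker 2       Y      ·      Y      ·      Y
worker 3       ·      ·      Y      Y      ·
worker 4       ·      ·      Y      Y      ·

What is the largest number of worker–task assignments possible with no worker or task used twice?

3

A valid assignment of size 3: worker 1-task 3, worker 2-task 1, worker 3-task 4.
The set {worker 1, worker 3, worker 4} has only 2 neighbours ({task 3, task 4}), so by Hall's theorem at most 3 of the 4 workers can be matched.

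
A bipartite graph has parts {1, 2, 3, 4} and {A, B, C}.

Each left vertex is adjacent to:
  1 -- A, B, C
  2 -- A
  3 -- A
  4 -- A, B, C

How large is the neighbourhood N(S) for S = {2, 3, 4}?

3

The union of neighbours of {2, 3, 4} is {A, B, C}, which has 3 elements.
Since |N(S)| = 3 ≥ |S| = 3, Hall's condition holds for this subset.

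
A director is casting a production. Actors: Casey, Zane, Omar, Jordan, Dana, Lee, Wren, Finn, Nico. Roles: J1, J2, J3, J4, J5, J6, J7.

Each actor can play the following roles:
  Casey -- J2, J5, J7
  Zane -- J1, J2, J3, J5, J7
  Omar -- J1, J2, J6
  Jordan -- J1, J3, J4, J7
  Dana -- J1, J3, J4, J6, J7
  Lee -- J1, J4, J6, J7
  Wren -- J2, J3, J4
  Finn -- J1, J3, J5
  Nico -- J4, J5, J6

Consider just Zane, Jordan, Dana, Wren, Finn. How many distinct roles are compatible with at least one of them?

7

The union of neighbours of {Zane, Jordan, Dana, Wren, Finn} is {J1, J2, J3, J4, J5, J6, J7}, which has 7 elements.
Since |N(S)| = 7 ≥ |S| = 5, Hall's condition holds for this subset.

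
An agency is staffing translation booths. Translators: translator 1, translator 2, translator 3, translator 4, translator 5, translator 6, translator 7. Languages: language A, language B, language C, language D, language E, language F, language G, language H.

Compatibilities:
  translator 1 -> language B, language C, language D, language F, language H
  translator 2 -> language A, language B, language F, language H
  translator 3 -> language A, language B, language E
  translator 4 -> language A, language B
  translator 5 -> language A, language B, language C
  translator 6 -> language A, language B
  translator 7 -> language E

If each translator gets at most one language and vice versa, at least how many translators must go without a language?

A valid assignment of size 6: translator 1→language D, translator 2→language F, translator 3→language E, translator 4→language A, translator 5→language C, translator 6→language B.
The set {translator 3, translator 4, translator 6, translator 7} has only 3 neighbours ({language A, language B, language E}), so by Hall's theorem at most 6 of the 7 translators can be matched.
That matches 6 of the 7, leaving 1 unmatched; no matching can do better.

1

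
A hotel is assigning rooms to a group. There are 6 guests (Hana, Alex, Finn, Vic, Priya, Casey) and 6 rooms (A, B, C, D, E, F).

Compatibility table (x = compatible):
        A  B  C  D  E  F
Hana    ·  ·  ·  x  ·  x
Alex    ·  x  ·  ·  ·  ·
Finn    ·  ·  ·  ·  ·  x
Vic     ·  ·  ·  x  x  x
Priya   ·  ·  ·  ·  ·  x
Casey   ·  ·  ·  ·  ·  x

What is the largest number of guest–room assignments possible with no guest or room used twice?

A valid assignment of size 4: Hana-D, Alex-B, Finn-F, Vic-E.
The set {Finn, Priya, Casey} has only 1 neighbour ({F}), so by Hall's theorem at most 4 of the 6 guests can be matched.

4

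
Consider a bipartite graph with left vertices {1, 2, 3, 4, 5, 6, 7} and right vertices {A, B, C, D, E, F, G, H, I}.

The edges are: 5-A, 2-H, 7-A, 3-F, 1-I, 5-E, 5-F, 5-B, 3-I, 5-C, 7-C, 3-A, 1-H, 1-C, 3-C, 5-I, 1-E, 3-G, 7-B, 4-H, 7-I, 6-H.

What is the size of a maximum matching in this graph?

5

A valid assignment of size 5: 1–E, 2–H, 3–G, 5–A, 7–I.
The set {2, 4, 6} has only 1 neighbour ({H}), so by Hall's theorem at most 5 of the 7 left vertices can be matched.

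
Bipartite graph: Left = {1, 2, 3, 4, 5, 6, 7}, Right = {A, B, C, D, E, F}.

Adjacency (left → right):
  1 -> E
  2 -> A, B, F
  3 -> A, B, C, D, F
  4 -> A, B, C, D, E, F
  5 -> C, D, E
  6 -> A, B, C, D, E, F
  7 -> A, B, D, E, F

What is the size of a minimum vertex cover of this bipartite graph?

A maximum matching has 6 edges (e.g. 1–E, 2–F, 3–D, 4–B, 5–C, 6–A).
By König's theorem the minimum vertex cover has the same size. One such cover is {A, B, C, D, E, F}.

6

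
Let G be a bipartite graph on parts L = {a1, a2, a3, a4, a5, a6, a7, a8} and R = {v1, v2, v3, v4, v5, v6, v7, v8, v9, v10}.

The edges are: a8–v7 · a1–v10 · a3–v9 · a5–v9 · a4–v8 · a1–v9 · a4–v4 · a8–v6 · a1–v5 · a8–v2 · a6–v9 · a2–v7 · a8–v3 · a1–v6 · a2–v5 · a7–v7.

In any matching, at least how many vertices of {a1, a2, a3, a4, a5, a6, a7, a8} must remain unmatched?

For example, pair a1–v10, a2–v5, a3–v9, a4–v4, a7–v7, a8–v2.
The set {a3, a5, a6} has only 1 neighbour ({v9}), so by Hall's theorem at most 6 of the 8 left vertices can be matched.
That matches 6 of the 8, leaving 2 unmatched; no matching can do better.

2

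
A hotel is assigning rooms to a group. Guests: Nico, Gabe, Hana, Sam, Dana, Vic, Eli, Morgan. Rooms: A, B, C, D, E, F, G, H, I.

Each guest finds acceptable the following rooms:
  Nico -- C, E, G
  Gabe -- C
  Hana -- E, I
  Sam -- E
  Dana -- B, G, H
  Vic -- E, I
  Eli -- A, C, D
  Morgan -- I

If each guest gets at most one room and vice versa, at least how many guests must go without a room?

For example, pair Nico→G, Gabe→C, Hana→I, Sam→E, Dana→B, Eli→D.
The set {Hana, Sam, Vic, Morgan} has only 2 neighbours ({E, I}), so by Hall's theorem at most 6 of the 8 guests can be matched.
That matches 6 of the 8, leaving 2 unmatched; no matching can do better.

2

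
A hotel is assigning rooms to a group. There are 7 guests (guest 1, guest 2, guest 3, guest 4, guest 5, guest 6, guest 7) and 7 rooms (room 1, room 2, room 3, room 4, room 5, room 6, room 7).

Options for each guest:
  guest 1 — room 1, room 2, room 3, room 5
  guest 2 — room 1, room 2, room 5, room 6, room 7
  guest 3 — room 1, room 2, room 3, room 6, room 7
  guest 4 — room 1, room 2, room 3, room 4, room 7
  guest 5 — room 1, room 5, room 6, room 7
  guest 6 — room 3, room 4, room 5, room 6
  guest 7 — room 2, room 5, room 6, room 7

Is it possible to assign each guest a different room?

For example, pair guest 1-room 3, guest 2-room 5, guest 3-room 2, guest 4-room 1, guest 5-room 6, guest 6-room 4, guest 7-room 7.
All 7 guests are covered.

Yes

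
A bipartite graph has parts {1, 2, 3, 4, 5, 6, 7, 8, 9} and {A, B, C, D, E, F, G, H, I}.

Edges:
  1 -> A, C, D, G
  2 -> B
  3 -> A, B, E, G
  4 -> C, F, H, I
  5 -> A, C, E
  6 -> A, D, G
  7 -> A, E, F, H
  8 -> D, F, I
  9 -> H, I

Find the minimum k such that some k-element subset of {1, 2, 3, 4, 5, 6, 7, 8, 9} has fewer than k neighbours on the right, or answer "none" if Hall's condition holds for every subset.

none

A matching saturating every left vertex exists, for instance 1→A, 2→B, 3→G, 4→F, 5→C, 6→D, 7→E, 8→I, 9→H.
By Hall's marriage theorem, this means |N(S)| ≥ |S| for every subset S, so no violating subset exists.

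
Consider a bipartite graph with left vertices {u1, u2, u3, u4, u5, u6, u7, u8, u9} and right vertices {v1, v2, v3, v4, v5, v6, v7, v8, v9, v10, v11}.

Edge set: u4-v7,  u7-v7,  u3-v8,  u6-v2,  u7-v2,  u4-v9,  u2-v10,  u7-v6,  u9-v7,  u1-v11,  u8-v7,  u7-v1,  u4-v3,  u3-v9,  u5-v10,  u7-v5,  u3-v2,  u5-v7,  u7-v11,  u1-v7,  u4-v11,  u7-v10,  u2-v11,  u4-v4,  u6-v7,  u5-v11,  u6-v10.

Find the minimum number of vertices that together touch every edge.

7

A maximum matching has 7 edges (e.g. u1–v7, u2–v11, u3–v9, u4–v3, u5–v10, u6–v2, u7–v6).
By König's theorem the minimum vertex cover has the same size. One such cover is {u3, u4, u6, u7, v7, v10, v11}.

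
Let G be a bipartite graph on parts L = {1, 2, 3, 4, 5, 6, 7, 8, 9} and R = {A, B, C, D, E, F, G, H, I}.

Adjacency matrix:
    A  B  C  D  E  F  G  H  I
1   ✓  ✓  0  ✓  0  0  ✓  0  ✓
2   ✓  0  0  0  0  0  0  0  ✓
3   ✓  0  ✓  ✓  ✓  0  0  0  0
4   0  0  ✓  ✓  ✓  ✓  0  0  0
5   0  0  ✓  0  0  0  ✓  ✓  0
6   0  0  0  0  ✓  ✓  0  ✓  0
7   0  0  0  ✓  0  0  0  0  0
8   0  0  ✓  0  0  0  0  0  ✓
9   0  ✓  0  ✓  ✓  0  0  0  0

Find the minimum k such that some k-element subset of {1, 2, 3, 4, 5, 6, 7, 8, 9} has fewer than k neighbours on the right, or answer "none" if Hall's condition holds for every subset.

A matching saturating every left vertex exists, for instance 1→A, 2→I, 3→E, 4→F, 5→G, 6→H, 7→D, 8→C, 9→B.
By Hall's marriage theorem, this means |N(S)| ≥ |S| for every subset S, so no violating subset exists.

none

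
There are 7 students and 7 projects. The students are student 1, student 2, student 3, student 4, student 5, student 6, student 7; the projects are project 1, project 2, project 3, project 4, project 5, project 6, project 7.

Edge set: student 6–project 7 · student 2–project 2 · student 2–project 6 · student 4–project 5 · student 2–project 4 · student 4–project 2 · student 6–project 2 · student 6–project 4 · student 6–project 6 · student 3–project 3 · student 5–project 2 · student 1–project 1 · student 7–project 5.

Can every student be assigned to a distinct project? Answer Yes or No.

No

The set {student 4, student 5, student 7} has only 2 neighbours ({project 2, project 5}), so by Hall's theorem at most 6 of the 7 students can be matched.
Hence no matching covers every student.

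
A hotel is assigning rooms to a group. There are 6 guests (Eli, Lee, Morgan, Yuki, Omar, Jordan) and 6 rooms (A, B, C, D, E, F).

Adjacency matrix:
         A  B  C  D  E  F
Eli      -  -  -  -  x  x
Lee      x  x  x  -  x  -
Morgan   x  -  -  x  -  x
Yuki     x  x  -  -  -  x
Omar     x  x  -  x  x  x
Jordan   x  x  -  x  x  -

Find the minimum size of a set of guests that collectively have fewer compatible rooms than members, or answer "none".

A matching saturating every guest exists, for instance Eli→E, Lee→C, Morgan→D, Yuki→F, Omar→A, Jordan→B.
By Hall's marriage theorem, this means |N(S)| ≥ |S| for every subset S, so no violating subset exists.

none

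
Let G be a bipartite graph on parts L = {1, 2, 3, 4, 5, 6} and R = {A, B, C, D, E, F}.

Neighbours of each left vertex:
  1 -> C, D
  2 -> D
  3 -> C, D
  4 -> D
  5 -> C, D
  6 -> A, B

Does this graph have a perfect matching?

No

The set {1, 2, 3, 4, 5} has only 2 neighbours ({C, D}), so by Hall's theorem at most 3 of the 6 left vertices can be matched.
Hence no matching covers every left vertex.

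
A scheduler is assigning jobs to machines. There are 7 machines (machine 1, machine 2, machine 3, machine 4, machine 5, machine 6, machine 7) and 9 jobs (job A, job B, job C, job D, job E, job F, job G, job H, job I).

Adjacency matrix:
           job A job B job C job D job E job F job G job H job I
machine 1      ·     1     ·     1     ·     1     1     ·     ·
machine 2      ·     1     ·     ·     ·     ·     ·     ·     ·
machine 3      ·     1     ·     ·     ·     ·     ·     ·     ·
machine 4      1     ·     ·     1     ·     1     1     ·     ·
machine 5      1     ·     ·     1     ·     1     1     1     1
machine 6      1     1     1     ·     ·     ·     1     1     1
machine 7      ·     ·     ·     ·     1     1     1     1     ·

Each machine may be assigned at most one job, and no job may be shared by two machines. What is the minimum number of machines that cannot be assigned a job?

A valid assignment of size 6: machine 1–job F, machine 2–job B, machine 4–job A, machine 5–job D, machine 6–job H, machine 7–job G.
The set {machine 2, machine 3} has only 1 neighbour ({job B}), so by Hall's theorem at most 6 of the 7 machines can be matched.
That matches 6 of the 7, leaving 1 unmatched; no matching can do better.

1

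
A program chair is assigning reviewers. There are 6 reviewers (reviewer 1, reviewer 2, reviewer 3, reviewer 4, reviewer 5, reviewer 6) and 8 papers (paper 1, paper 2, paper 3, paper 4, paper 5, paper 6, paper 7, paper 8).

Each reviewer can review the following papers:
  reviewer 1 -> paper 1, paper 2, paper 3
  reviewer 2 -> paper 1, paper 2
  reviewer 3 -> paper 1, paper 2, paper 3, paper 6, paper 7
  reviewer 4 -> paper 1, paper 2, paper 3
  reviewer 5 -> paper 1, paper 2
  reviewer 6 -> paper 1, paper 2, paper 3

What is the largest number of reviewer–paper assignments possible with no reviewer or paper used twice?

A valid assignment of size 4: reviewer 1-paper 3, reviewer 2-paper 2, reviewer 3-paper 6, reviewer 4-paper 1.
The set {reviewer 1, reviewer 2, reviewer 4, reviewer 5, reviewer 6} has only 3 neighbours ({paper 1, paper 2, paper 3}), so by Hall's theorem at most 4 of the 6 reviewers can be matched.

4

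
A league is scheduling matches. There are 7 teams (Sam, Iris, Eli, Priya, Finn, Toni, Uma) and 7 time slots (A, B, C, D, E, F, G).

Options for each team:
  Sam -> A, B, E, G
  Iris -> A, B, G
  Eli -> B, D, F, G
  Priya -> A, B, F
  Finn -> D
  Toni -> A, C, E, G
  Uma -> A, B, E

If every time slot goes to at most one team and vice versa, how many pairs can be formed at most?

7

One maximum matching: Sam–E, Iris–A, Eli–G, Priya–F, Finn–D, Toni–C, Uma–B.
This saturates every team, so 7 is the maximum.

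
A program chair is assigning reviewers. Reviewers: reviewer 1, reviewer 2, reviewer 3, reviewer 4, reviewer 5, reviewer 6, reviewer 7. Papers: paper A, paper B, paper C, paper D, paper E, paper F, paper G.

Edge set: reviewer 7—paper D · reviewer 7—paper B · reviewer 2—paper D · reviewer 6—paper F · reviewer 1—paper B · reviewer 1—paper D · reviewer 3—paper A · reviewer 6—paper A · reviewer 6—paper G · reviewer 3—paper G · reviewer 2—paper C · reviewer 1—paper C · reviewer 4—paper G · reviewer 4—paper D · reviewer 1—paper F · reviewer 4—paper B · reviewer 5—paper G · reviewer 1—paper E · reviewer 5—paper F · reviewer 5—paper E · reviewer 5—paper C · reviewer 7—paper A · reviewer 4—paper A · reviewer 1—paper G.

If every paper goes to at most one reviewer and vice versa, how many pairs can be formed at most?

For example, pair reviewer 1–paper G, reviewer 2–paper C, reviewer 3–paper A, reviewer 4–paper B, reviewer 5–paper E, reviewer 6–paper F, reviewer 7–paper D.
All 7 reviewers are matched, so no larger matching exists.

7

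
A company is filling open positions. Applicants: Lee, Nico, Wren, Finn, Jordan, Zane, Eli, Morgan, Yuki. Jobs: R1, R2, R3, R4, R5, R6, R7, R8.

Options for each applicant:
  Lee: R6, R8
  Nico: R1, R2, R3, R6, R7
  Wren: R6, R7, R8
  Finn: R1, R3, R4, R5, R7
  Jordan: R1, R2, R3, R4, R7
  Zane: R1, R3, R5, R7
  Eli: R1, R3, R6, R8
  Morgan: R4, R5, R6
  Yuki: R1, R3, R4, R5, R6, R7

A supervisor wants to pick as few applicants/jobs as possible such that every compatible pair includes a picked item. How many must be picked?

8

{R1, R2, R3, R4, R5, R6, R7, R8} is a vertex cover of size 8: every edge has an endpoint in this set.
No smaller cover exists because Lee–R8, Nico–R6, Wren–R7, Finn–R3, Jordan–R2, Zane–R5, Eli–R1, Morgan–R4 is a matching of size 8, and a cover must include an endpoint of each of these disjoint edges (König's theorem).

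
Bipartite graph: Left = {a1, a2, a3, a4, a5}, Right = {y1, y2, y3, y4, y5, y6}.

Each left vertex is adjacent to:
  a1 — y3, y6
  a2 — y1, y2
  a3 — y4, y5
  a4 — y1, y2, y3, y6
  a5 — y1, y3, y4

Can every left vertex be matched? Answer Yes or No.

One maximum matching: a1–y6, a2–y2, a3–y4, a4–y1, a5–y3.
Every left vertex is matched, so this matching saturates all of them.

Yes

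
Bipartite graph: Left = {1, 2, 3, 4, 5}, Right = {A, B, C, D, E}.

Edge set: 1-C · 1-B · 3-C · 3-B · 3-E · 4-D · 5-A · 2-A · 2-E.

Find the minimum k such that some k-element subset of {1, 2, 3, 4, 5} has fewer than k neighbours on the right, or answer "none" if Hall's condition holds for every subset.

A matching saturating every left vertex exists, for instance 1→C, 2→E, 3→B, 4→D, 5→A.
By Hall's marriage theorem, this means |N(S)| ≥ |S| for every subset S, so no violating subset exists.

none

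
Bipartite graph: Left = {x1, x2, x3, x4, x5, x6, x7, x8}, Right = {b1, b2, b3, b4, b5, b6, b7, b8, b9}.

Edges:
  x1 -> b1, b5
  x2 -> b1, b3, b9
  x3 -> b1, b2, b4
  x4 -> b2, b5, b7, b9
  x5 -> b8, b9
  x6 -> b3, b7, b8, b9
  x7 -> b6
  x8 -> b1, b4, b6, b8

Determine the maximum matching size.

8

For example, pair x1–b1, x2–b3, x3–b4, x4–b5, x5–b9, x6–b7, x7–b6, x8–b8.
This saturates every left vertex, so 8 is the maximum.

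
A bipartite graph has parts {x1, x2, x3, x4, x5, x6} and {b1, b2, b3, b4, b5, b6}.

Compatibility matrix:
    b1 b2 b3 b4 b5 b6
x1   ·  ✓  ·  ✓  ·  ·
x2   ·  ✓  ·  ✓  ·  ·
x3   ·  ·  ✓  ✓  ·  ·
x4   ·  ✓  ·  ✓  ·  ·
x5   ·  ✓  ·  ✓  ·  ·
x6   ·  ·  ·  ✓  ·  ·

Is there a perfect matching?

The set {x1, x2, x4, x5, x6} has only 2 neighbours ({b2, b4}), so by Hall's theorem at most 3 of the 6 left vertices can be matched.
Hence no matching covers every left vertex.

No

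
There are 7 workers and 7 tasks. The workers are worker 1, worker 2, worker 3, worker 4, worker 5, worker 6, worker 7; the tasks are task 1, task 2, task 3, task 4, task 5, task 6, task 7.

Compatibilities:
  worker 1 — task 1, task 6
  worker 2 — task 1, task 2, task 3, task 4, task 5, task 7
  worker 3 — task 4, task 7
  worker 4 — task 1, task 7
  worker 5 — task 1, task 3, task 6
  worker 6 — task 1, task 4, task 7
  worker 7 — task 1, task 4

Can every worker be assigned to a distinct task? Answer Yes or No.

The set {worker 3, worker 4, worker 6, worker 7} has only 3 neighbours ({task 1, task 4, task 7}), so by Hall's theorem at most 6 of the 7 workers can be matched.
Hence no matching covers every worker.

No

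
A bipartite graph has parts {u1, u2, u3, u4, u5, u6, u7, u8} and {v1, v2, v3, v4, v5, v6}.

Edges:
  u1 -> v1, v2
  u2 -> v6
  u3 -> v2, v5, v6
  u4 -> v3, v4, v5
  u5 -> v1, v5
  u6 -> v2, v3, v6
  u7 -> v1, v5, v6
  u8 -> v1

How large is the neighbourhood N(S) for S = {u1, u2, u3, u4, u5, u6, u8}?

6

The union of neighbours of {u1, u2, u3, u4, u5, u6, u8} is {v1, v2, v3, v4, v5, v6}, which has 6 elements.
Since |N(S)| = 6 < |S| = 7, Hall's condition fails for this subset.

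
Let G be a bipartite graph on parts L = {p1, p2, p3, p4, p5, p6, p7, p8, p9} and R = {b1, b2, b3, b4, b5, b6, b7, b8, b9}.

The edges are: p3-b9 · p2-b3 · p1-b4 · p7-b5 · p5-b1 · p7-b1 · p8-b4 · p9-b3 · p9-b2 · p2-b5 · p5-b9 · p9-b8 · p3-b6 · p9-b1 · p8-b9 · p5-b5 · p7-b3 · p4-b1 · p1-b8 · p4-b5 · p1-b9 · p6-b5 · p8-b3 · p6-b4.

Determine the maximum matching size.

8

One maximum matching: p1-b8, p2-b5, p3-b6, p4-b1, p5-b9, p6-b4, p7-b3, p9-b2.
The set {p2, p4, p5, p6, p7, p8} has only 5 neighbours ({b1, b3, b4, b5, b9}), so by Hall's theorem at most 8 of the 9 left vertices can be matched.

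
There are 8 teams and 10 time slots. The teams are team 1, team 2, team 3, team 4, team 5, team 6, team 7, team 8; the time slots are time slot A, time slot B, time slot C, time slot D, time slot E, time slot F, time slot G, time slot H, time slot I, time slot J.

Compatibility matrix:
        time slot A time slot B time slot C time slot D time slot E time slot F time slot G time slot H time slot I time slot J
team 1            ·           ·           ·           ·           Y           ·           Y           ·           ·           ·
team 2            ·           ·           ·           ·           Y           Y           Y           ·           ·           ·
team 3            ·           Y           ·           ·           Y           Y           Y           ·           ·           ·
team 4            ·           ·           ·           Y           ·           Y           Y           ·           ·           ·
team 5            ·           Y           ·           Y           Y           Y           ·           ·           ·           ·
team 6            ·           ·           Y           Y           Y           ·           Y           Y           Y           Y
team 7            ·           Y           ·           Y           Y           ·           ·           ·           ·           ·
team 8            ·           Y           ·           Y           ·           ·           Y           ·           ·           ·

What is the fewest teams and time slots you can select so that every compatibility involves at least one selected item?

A maximum matching has 6 edges (e.g. team 1–time slot E, team 2–time slot G, team 3–time slot B, team 4–time slot D, team 5–time slot F, team 6–time slot J).
By König's theorem the minimum vertex cover has the same size. One such cover is {team 6, time slot B, time slot D, time slot E, time slot F, time slot G}.

6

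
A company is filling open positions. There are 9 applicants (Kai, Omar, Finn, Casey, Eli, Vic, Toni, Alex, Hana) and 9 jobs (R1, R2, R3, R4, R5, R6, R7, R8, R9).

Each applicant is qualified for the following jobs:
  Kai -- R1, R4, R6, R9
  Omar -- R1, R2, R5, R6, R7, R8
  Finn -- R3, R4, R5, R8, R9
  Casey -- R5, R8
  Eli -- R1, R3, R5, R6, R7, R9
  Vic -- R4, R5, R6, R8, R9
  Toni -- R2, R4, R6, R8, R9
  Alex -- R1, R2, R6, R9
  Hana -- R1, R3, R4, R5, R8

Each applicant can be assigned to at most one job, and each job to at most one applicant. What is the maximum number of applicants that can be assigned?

One maximum matching: Kai→R4, Omar→R1, Finn→R9, Casey→R8, Eli→R7, Vic→R5, Toni→R2, Alex→R6, Hana→R3.
This saturates every applicant, so 9 is the maximum.

9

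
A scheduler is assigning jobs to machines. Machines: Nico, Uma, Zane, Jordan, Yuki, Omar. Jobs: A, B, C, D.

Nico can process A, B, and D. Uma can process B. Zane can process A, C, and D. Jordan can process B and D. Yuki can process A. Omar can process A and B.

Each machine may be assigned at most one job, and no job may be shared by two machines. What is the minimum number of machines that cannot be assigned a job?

One maximum matching: Nico→A, Uma→B, Zane→C, Jordan→D.
The set {Nico, Uma, Jordan, Yuki, Omar} has only 3 neighbours ({A, B, D}), so by Hall's theorem at most 4 of the 6 machines can be matched.
That matches 4 of the 6, leaving 2 unmatched; no matching can do better.

2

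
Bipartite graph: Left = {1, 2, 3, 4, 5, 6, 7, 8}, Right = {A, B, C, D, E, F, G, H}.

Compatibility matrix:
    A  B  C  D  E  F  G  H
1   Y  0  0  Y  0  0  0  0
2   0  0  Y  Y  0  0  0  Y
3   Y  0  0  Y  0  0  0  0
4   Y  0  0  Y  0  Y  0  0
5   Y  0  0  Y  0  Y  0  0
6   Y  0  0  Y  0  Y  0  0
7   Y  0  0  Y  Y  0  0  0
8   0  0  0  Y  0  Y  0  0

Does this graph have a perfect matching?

The set {1, 3, 4, 5, 6, 8} has only 3 neighbours ({A, D, F}), so by Hall's theorem at most 5 of the 8 left vertices can be matched.
Hence no matching covers every left vertex.

No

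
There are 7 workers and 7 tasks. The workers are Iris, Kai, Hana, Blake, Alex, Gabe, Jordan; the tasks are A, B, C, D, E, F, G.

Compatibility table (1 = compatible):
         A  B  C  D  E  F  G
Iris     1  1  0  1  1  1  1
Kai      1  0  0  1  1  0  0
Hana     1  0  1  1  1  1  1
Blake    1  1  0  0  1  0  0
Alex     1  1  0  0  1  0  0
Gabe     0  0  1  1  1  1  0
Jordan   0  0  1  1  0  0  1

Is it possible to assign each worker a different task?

Yes

One maximum matching: Iris→A, Kai→D, Hana→F, Blake→E, Alex→B, Gabe→C, Jordan→G.
Every worker is matched, so this is a perfect matching.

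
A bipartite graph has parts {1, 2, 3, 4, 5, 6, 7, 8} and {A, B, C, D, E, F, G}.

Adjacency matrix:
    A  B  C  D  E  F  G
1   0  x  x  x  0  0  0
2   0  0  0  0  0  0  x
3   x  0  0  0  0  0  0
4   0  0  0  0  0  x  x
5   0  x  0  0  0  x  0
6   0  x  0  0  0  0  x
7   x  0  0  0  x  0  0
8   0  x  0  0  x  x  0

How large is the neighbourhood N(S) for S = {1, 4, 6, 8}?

The union of neighbours of {1, 4, 6, 8} is {B, C, D, E, F, G}, which has 6 elements.
Since |N(S)| = 6 ≥ |S| = 4, Hall's condition holds for this subset.

6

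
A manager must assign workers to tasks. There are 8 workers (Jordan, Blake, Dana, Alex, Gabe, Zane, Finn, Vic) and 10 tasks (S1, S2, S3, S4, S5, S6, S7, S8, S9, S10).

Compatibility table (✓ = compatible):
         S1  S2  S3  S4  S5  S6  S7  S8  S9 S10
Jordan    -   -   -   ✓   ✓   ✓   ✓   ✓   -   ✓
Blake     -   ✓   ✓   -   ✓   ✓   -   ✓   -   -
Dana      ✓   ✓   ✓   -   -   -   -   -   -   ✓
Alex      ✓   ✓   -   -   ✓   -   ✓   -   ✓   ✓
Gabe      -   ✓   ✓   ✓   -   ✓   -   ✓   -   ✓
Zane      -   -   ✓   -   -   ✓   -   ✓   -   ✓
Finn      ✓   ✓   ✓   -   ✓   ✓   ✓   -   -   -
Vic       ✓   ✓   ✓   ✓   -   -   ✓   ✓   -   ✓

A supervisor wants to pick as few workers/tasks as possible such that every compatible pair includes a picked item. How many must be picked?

The 8 edges Jordan–S6, Blake–S8, Dana–S3, Alex–S9, Gabe–S4, Zane–S10, Finn–S7, Vic–S2 form a matching, so any vertex cover needs at least 8 vertices (one per matched edge).
Conversely {Jordan, Blake, Dana, Alex, Gabe, Zane, Finn, Vic} meets every edge and has exactly 8 vertices, so 8 is optimal.

8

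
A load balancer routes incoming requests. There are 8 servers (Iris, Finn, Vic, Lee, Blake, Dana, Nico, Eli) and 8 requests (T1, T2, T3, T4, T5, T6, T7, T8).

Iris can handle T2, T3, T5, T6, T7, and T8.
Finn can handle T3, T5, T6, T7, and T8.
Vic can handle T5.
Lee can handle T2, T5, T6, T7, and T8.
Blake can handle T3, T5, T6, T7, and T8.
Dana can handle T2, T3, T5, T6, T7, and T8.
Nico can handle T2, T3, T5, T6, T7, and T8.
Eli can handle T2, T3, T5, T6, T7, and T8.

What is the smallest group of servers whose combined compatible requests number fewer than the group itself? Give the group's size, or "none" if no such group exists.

7

Take S = {Iris, Finn, Vic, Lee, Blake, Dana, Nico}. Its neighbourhood is {T2, T3, T5, T6, T7, T8}, so |N(S)| = 6 < |S| = 7.
Every subset of size less than 7 has at least as many neighbours as members, so 7 is the minimum.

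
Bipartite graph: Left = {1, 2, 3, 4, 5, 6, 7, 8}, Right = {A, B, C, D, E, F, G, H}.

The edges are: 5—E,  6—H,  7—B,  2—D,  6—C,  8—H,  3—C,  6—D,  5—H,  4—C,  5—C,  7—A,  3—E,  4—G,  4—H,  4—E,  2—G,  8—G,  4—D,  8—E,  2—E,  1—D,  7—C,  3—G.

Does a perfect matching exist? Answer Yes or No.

The set {1, 2, 3, 4, 5, 6, 8} has only 5 neighbours ({C, D, E, G, H}), so by Hall's theorem at most 6 of the 8 left vertices can be matched.
Hence no matching covers every left vertex.

No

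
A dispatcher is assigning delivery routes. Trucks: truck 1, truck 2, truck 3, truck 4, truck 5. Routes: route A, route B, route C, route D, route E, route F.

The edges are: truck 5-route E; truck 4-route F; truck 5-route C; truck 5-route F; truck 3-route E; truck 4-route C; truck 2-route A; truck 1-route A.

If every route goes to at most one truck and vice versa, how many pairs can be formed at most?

One maximum matching: truck 1–route A, truck 3–route E, truck 4–route C, truck 5–route F.
The set {truck 1, truck 2} has only 1 neighbour ({route A}), so by Hall's theorem at most 4 of the 5 trucks can be matched.

4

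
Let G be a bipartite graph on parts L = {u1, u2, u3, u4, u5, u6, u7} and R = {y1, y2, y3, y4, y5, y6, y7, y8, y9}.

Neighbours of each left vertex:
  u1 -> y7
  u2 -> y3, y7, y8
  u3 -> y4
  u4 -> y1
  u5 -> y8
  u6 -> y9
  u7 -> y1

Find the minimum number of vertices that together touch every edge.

6

{u1, u2, u3, u5, u6, y1} is a vertex cover of size 6: every edge has an endpoint in this set.
No smaller cover exists because u1–y7, u2–y3, u3–y4, u4–y1, u5–y8, u6–y9 is a matching of size 6, and a cover must include an endpoint of each of these disjoint edges (König's theorem).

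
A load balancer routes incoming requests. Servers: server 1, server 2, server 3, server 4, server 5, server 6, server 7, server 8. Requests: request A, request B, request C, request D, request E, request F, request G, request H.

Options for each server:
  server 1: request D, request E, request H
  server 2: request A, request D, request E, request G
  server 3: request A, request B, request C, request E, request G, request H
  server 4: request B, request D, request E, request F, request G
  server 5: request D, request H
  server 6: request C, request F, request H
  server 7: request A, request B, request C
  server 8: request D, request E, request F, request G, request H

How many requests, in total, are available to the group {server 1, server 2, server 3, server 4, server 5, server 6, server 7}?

The union of neighbours of {server 1, server 2, server 3, server 4, server 5, server 6, server 7} is {request A, request B, request C, request D, request E, request F, request G, request H}, which has 8 elements.
Since |N(S)| = 8 ≥ |S| = 7, Hall's condition holds for this subset.

8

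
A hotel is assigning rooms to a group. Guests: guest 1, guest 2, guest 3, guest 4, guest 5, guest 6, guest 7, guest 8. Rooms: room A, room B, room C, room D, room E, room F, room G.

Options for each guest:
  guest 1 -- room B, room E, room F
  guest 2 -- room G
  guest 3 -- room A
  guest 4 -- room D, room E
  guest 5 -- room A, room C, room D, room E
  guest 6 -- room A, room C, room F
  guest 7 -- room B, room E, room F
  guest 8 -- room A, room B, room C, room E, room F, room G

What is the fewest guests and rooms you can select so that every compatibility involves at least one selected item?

{room A, room B, room C, room D, room E, room F, room G} is a vertex cover of size 7: every edge has an endpoint in this set.
No smaller cover exists because guest 1–room B, guest 2–room G, guest 3–room A, guest 4–room E, guest 5–room D, guest 6–room C, guest 7–room F is a matching of size 7, and a cover must include an endpoint of each of these disjoint edges (König's theorem).

7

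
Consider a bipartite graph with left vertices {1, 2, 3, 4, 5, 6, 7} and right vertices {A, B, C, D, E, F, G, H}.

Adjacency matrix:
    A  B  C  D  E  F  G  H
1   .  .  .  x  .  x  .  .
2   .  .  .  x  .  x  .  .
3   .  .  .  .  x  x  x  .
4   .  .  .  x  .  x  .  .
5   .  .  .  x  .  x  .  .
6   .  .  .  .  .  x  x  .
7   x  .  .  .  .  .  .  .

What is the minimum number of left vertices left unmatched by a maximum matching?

A valid assignment of size 5: 1–D, 2–F, 3–E, 6–G, 7–A.
The set {1, 2, 4, 5} has only 2 neighbours ({D, F}), so by Hall's theorem at most 5 of the 7 left vertices can be matched.
That matches 5 of the 7, leaving 2 unmatched; no matching can do better.

2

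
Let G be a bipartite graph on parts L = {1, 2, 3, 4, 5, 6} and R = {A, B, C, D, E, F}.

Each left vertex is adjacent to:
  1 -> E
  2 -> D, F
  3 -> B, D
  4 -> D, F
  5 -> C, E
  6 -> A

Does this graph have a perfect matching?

Yes

A valid assignment of size 6: 1→E, 2→D, 3→B, 4→F, 5→C, 6→A.
Every left vertex is matched, so this is a perfect matching.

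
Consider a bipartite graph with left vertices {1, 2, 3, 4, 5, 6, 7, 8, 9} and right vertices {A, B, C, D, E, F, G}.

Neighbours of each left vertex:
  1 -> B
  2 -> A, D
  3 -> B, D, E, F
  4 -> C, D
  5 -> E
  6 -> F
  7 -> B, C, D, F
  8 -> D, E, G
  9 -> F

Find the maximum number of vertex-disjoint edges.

7

A valid assignment of size 7: 1–B, 2–A, 3–D, 4–C, 5–E, 6–F, 8–G.
The set {1, 3, 4, 5, 6, 7, 9} has only 5 neighbours ({B, C, D, E, F}), so by Hall's theorem at most 7 of the 9 left vertices can be matched.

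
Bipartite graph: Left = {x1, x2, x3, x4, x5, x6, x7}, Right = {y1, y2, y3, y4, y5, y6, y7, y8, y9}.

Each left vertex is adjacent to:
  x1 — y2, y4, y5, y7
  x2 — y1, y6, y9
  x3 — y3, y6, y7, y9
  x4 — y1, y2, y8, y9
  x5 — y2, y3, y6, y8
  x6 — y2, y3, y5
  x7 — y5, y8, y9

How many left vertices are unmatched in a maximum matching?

One maximum matching: x1–y5, x2–y6, x3–y7, x4–y1, x5–y3, x6–y2, x7–y8.
This saturates every left vertex, so 7 is the maximum.
That matches 7 of the 7, leaving 0 unmatched; no matching can do better.

0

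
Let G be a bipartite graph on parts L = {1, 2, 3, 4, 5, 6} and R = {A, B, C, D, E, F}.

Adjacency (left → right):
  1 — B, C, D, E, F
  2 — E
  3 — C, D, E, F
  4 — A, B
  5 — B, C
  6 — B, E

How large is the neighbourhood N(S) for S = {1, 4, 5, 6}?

The union of neighbours of {1, 4, 5, 6} is {A, B, C, D, E, F}, which has 6 elements.
Since |N(S)| = 6 ≥ |S| = 4, Hall's condition holds for this subset.

6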